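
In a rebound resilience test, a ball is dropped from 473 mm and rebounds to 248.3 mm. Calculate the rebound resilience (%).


Resilience = h_rebound / h_drop * 100
= 248.3 / 473 * 100
= 52.5%

52.5%


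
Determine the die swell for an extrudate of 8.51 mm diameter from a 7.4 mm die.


Die swell ratio = D_extrudate / D_die
= 8.51 / 7.4
= 1.15

Die swell = 1.15


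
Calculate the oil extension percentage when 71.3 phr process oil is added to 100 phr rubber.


Oil % = oil / (100 + oil) * 100
= 71.3 / (100 + 71.3) * 100
= 71.3 / 171.3 * 100
= 41.62%

41.62%


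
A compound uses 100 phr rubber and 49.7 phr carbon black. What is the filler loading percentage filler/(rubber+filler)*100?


Filler % = filler / (rubber + filler) * 100
= 49.7 / (100 + 49.7) * 100
= 49.7 / 149.7 * 100
= 33.2%

33.2%


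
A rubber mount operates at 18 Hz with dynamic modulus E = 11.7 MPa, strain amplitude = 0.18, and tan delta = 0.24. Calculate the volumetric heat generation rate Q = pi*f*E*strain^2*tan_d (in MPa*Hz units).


Q = pi * f * E * strain^2 * tan_d
= pi * 18 * 11.7 * 0.18^2 * 0.24
= pi * 18 * 11.7 * 0.0324 * 0.24
= 5.1448

Q = 5.1448


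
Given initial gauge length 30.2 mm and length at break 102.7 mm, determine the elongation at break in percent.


Elongation = (Lf - L0) / L0 * 100
= (102.7 - 30.2) / 30.2 * 100
= 72.5 / 30.2 * 100
= 240.1%

240.1%


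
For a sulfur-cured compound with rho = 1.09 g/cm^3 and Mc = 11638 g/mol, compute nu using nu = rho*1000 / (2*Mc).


nu = rho * 1000 / (2 * Mc)
nu = 1.09 * 1000 / (2 * 11638)
nu = 1090.0 / 23276
nu = 0.0468 mol/L

0.0468 mol/L


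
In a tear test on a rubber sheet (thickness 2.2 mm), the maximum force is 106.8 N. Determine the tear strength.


Tear strength = force / thickness
= 106.8 / 2.2
= 48.55 N/mm

48.55 N/mm


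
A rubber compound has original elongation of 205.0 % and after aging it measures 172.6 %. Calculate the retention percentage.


Retention = aged / original * 100
= 172.6 / 205.0 * 100
= 84.2%

84.2%


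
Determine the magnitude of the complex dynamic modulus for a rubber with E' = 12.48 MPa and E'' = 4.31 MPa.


|E*| = sqrt(E'^2 + E''^2)
= sqrt(12.48^2 + 4.31^2)
= sqrt(155.7504 + 18.5761)
= 13.203 MPa

13.203 MPa


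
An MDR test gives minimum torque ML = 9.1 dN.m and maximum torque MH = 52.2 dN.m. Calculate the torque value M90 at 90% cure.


M90 = ML + 0.9 * (MH - ML)
M90 = 9.1 + 0.9 * (52.2 - 9.1)
M90 = 9.1 + 0.9 * 43.1
M90 = 47.89 dN.m

47.89 dN.m


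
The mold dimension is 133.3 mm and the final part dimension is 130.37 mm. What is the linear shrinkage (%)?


Shrinkage = (mold - part) / mold * 100
= (133.3 - 130.37) / 133.3 * 100
= 2.93 / 133.3 * 100
= 2.2%

2.2%


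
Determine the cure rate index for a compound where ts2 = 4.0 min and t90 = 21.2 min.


CRI = 100 / (t90 - ts2)
= 100 / (21.2 - 4.0)
= 100 / 17.2
= 5.81 min^-1

5.81 min^-1


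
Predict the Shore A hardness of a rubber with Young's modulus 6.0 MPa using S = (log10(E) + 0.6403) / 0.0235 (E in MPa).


log10(E) = 0.0235*S - 0.6403  =>  S = (log10(E) + 0.6403) / 0.0235
log10(6.0) = 0.778151
S = (0.778151 + 0.6403) / 0.0235 = 1.418451 / 0.0235
S = 60.4

Shore A = 60.4


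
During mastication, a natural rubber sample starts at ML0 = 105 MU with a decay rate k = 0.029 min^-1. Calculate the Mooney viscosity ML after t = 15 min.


ML = ML0 * exp(-k * t)
ML = 105 * exp(-0.029 * 15)
ML = 105 * 0.6473
ML = 67.96 MU

67.96 MU


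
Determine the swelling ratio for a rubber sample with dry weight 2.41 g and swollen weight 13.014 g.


Q = W_swollen / W_dry
Q = 13.014 / 2.41
Q = 5.4

Q = 5.4


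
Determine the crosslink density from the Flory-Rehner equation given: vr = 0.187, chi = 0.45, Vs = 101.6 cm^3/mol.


ln(1 - vr) = ln(1 - 0.187) = -0.2070
Numerator = -((-0.2070) + 0.187 + 0.45 * 0.187^2) = 0.0043
Denominator = 101.6 * (0.187^(1/3) - 0.187/2) = 48.6001
nu = 0.0043 / 48.6001 = 8.8233e-05 mol/cm^3

8.8233e-05 mol/cm^3


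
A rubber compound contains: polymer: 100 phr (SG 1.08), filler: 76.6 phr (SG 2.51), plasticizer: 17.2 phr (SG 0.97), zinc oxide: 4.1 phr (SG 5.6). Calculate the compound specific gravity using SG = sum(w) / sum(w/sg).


Sum of weights = 197.9
Volume contributions:
  polymer: 100/1.08 = 92.5926
  filler: 76.6/2.51 = 30.5179
  plasticizer: 17.2/0.97 = 17.7320
  zinc oxide: 4.1/5.6 = 0.7321
Sum of volumes = 141.5746
SG = 197.9 / 141.5746 = 1.398

SG = 1.398


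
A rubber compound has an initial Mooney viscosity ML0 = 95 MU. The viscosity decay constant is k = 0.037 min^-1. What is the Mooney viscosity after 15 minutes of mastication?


ML = ML0 * exp(-k * t)
ML = 95 * exp(-0.037 * 15)
ML = 95 * 0.5741
ML = 54.54 MU

54.54 MU


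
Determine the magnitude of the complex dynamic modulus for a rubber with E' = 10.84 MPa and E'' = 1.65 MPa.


|E*| = sqrt(E'^2 + E''^2)
= sqrt(10.84^2 + 1.65^2)
= sqrt(117.5056 + 2.7225)
= 10.965 MPa

10.965 MPa


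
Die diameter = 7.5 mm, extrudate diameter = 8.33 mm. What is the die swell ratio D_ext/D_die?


Die swell ratio = D_extrudate / D_die
= 8.33 / 7.5
= 1.111

Die swell = 1.111


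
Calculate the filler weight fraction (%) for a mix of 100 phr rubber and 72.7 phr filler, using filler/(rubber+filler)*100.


Filler % = filler / (rubber + filler) * 100
= 72.7 / (100 + 72.7) * 100
= 72.7 / 172.7 * 100
= 42.1%

42.1%


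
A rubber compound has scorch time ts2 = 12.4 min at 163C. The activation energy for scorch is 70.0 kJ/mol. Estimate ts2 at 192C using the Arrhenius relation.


Convert temperatures: T1 = 163 + 273.15 = 436.15 K, T2 = 192 + 273.15 = 465.15 K
ts2_new = 12.4 * exp(70000 / 8.314 * (1/465.15 - 1/436.15))
1/T2 - 1/T1 = -1.4295e-04
ts2_new = 3.72 min

3.72 min


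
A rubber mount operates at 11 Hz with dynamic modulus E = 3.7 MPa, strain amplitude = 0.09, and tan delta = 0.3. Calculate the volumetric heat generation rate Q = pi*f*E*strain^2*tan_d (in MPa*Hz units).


Q = pi * f * E * strain^2 * tan_d
= pi * 11 * 3.7 * 0.09^2 * 0.3
= pi * 11 * 3.7 * 0.0081 * 0.3
= 0.3107

Q = 0.3107


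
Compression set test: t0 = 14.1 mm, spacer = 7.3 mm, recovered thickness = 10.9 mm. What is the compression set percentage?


CS = (t0 - recovered) / (t0 - ts) * 100
= (14.1 - 10.9) / (14.1 - 7.3) * 100
= 3.2 / 6.8 * 100
= 47.1%

47.1%


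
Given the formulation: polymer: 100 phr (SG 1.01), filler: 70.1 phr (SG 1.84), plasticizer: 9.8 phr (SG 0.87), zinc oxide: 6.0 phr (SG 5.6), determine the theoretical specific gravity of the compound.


Sum of weights = 185.9
Volume contributions:
  polymer: 100/1.01 = 99.0099
  filler: 70.1/1.84 = 38.0978
  plasticizer: 9.8/0.87 = 11.2644
  zinc oxide: 6.0/5.6 = 1.0714
Sum of volumes = 149.4435
SG = 185.9 / 149.4435 = 1.244

SG = 1.244


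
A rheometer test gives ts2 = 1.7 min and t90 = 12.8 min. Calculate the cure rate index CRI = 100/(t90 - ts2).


CRI = 100 / (t90 - ts2)
= 100 / (12.8 - 1.7)
= 100 / 11.1
= 9.01 min^-1

9.01 min^-1


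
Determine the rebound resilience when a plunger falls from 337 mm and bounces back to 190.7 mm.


Resilience = h_rebound / h_drop * 100
= 190.7 / 337 * 100
= 56.6%

56.6%


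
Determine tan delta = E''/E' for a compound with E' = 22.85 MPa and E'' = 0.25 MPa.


tan delta = E'' / E'
= 0.25 / 22.85
= 0.0109

tan delta = 0.0109


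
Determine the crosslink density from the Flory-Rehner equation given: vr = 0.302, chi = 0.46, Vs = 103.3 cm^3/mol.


ln(1 - vr) = ln(1 - 0.302) = -0.3595
Numerator = -((-0.3595) + 0.302 + 0.46 * 0.302^2) = 0.0156
Denominator = 103.3 * (0.302^(1/3) - 0.302/2) = 53.7075
nu = 0.0156 / 53.7075 = 2.9013e-04 mol/cm^3

2.9013e-04 mol/cm^3


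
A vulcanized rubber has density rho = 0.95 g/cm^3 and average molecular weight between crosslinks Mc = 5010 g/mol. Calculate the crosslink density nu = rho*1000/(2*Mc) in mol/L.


nu = rho * 1000 / (2 * Mc)
nu = 0.95 * 1000 / (2 * 5010)
nu = 950.0 / 10020
nu = 0.0948 mol/L

0.0948 mol/L


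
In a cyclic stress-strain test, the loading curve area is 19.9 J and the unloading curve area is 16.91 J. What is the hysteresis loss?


Hysteresis loss = loading - unloading
= 19.9 - 16.91
= 2.99 J

2.99 J


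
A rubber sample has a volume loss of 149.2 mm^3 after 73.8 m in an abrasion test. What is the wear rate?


Rate = volume_loss / distance
= 149.2 / 73.8
= 2.022 mm^3/m

2.022 mm^3/m


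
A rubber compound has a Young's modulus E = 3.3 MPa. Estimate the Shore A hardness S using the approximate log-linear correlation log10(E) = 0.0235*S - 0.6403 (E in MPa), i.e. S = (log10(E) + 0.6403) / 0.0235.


log10(E) = 0.0235*S - 0.6403  =>  S = (log10(E) + 0.6403) / 0.0235
log10(3.3) = 0.518514
S = (0.518514 + 0.6403) / 0.0235 = 1.158814 / 0.0235
S = 49.3

Shore A = 49.3


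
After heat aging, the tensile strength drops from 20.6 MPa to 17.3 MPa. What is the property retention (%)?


Retention = aged / original * 100
= 17.3 / 20.6 * 100
= 84.0%

84.0%


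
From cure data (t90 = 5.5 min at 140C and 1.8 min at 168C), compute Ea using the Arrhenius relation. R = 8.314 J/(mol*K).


T1 = 413.15 K, T2 = 441.15 K
1/T1 - 1/T2 = 1.5363e-04
ln(t1/t2) = ln(5.5/1.8) = 1.1170
Ea = 8.314 * 1.1170 / 1.5363e-04 = 60448.3158 J/mol
Ea = 60.45 kJ/mol

60.45 kJ/mol


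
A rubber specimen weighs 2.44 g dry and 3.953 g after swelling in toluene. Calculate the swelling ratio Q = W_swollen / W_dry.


Q = W_swollen / W_dry
Q = 3.953 / 2.44
Q = 1.62

Q = 1.62


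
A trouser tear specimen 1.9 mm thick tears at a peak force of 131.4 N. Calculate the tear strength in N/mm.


Tear strength = force / thickness
= 131.4 / 1.9
= 69.16 N/mm

69.16 N/mm


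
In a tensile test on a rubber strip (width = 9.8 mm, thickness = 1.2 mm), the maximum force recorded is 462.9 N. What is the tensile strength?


Area = width * thickness = 9.8 * 1.2 = 11.76 mm^2
TS = force / area = 462.9 / 11.76 = 39.36 MPa

39.36 MPa


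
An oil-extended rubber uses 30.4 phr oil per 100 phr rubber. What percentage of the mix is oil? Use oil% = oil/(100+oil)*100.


Oil % = oil / (100 + oil) * 100
= 30.4 / (100 + 30.4) * 100
= 30.4 / 130.4 * 100
= 23.31%

23.31%


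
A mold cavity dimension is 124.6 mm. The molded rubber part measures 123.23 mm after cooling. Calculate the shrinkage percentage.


Shrinkage = (mold - part) / mold * 100
= (124.6 - 123.23) / 124.6 * 100
= 1.37 / 124.6 * 100
= 1.1%

1.1%


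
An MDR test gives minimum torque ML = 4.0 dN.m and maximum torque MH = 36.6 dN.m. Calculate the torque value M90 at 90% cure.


M90 = ML + 0.9 * (MH - ML)
M90 = 4.0 + 0.9 * (36.6 - 4.0)
M90 = 4.0 + 0.9 * 32.6
M90 = 33.34 dN.m

33.34 dN.m


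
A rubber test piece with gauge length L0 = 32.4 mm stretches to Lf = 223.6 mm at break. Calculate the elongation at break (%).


Elongation = (Lf - L0) / L0 * 100
= (223.6 - 32.4) / 32.4 * 100
= 191.2 / 32.4 * 100
= 590.1%

590.1%


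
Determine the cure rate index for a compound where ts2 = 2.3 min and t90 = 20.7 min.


CRI = 100 / (t90 - ts2)
= 100 / (20.7 - 2.3)
= 100 / 18.4
= 5.43 min^-1

5.43 min^-1


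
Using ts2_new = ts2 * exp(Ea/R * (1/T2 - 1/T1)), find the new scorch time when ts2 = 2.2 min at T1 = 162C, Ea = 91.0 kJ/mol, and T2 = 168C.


Convert temperatures: T1 = 162 + 273.15 = 435.15 K, T2 = 168 + 273.15 = 441.15 K
ts2_new = 2.2 * exp(91000 / 8.314 * (1/441.15 - 1/435.15))
1/T2 - 1/T1 = -3.1255e-05
ts2_new = 1.56 min

1.56 min


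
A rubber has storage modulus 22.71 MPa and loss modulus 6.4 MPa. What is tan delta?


tan delta = E'' / E'
= 6.4 / 22.71
= 0.2818

tan delta = 0.2818


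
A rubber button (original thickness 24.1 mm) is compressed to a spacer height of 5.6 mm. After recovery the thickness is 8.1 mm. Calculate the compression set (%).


CS = (t0 - recovered) / (t0 - ts) * 100
= (24.1 - 8.1) / (24.1 - 5.6) * 100
= 16.0 / 18.5 * 100
= 86.5%

86.5%


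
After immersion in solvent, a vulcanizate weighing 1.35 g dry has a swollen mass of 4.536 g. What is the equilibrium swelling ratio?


Q = W_swollen / W_dry
Q = 4.536 / 1.35
Q = 3.36

Q = 3.36


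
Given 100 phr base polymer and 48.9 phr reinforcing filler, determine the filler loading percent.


Filler % = filler / (rubber + filler) * 100
= 48.9 / (100 + 48.9) * 100
= 48.9 / 148.9 * 100
= 32.84%

32.84%


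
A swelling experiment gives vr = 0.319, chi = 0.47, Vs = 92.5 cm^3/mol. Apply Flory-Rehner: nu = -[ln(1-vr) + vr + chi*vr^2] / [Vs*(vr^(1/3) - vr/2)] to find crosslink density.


ln(1 - vr) = ln(1 - 0.319) = -0.3842
Numerator = -((-0.3842) + 0.319 + 0.47 * 0.319^2) = 0.0174
Denominator = 92.5 * (0.319^(1/3) - 0.319/2) = 48.4494
nu = 0.0174 / 48.4494 = 3.5842e-04 mol/cm^3

3.5842e-04 mol/cm^3


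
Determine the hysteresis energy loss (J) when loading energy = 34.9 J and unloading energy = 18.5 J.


Hysteresis loss = loading - unloading
= 34.9 - 18.5
= 16.4 J

16.4 J


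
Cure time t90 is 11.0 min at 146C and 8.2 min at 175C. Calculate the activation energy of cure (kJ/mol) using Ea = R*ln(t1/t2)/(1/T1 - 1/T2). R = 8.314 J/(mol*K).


T1 = 419.15 K, T2 = 448.15 K
1/T1 - 1/T2 = 1.5439e-04
ln(t1/t2) = ln(11.0/8.2) = 0.2938
Ea = 8.314 * 0.2938 / 1.5439e-04 = 15819.7351 J/mol
Ea = 15.82 kJ/mol

15.82 kJ/mol


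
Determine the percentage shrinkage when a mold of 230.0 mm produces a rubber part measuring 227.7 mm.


Shrinkage = (mold - part) / mold * 100
= (230.0 - 227.7) / 230.0 * 100
= 2.3 / 230.0 * 100
= 1.0%

1.0%


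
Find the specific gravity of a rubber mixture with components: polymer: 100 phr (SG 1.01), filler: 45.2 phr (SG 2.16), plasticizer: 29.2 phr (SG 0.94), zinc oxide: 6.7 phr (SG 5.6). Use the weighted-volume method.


Sum of weights = 181.1
Volume contributions:
  polymer: 100/1.01 = 99.0099
  filler: 45.2/2.16 = 20.9259
  plasticizer: 29.2/0.94 = 31.0638
  zinc oxide: 6.7/5.6 = 1.1964
Sum of volumes = 152.1961
SG = 181.1 / 152.1961 = 1.19

SG = 1.19


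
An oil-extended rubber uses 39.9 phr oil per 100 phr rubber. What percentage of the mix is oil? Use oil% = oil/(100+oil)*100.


Oil % = oil / (100 + oil) * 100
= 39.9 / (100 + 39.9) * 100
= 39.9 / 139.9 * 100
= 28.52%

28.52%


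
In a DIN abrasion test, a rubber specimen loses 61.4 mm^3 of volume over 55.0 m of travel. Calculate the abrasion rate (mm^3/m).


Rate = volume_loss / distance
= 61.4 / 55.0
= 1.116 mm^3/m

1.116 mm^3/m


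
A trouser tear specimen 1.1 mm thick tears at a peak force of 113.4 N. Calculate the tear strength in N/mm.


Tear strength = force / thickness
= 113.4 / 1.1
= 103.09 N/mm

103.09 N/mm


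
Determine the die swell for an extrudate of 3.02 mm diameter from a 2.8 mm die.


Die swell ratio = D_extrudate / D_die
= 3.02 / 2.8
= 1.079

Die swell = 1.079


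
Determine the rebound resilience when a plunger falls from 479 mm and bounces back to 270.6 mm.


Resilience = h_rebound / h_drop * 100
= 270.6 / 479 * 100
= 56.5%

56.5%


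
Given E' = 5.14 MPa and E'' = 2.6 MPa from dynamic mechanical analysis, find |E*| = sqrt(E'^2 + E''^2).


|E*| = sqrt(E'^2 + E''^2)
= sqrt(5.14^2 + 2.6^2)
= sqrt(26.4196 + 6.7600)
= 5.76 MPa

5.76 MPa


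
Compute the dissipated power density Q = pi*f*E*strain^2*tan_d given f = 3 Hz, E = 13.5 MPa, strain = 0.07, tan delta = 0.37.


Q = pi * f * E * strain^2 * tan_d
= pi * 3 * 13.5 * 0.07^2 * 0.37
= pi * 3 * 13.5 * 0.0049 * 0.37
= 0.2307

Q = 0.2307


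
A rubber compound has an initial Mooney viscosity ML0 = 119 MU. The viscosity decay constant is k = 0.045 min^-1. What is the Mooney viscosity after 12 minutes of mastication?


ML = ML0 * exp(-k * t)
ML = 119 * exp(-0.045 * 12)
ML = 119 * 0.5827
ML = 69.35 MU

69.35 MU


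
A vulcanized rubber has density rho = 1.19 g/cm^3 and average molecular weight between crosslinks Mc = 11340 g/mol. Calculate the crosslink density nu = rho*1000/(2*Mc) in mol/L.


nu = rho * 1000 / (2 * Mc)
nu = 1.19 * 1000 / (2 * 11340)
nu = 1190.0 / 22680
nu = 0.0525 mol/L

0.0525 mol/L


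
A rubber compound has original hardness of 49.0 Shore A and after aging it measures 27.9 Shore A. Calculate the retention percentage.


Retention = aged / original * 100
= 27.9 / 49.0 * 100
= 56.9%

56.9%


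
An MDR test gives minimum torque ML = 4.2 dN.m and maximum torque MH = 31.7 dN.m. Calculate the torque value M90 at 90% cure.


M90 = ML + 0.9 * (MH - ML)
M90 = 4.2 + 0.9 * (31.7 - 4.2)
M90 = 4.2 + 0.9 * 27.5
M90 = 28.95 dN.m

28.95 dN.m


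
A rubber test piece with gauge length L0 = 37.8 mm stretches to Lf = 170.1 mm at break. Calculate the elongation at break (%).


Elongation = (Lf - L0) / L0 * 100
= (170.1 - 37.8) / 37.8 * 100
= 132.3 / 37.8 * 100
= 350.0%

350.0%


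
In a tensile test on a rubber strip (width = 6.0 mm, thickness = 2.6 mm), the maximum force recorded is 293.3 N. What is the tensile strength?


Area = width * thickness = 6.0 * 2.6 = 15.6 mm^2
TS = force / area = 293.3 / 15.6 = 18.8 MPa

18.8 MPa


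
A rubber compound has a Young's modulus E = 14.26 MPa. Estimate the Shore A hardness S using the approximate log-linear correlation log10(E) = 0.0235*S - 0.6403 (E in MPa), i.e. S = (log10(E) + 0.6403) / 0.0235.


log10(E) = 0.0235*S - 0.6403  =>  S = (log10(E) + 0.6403) / 0.0235
log10(14.26) = 1.154120
S = (1.154120 + 0.6403) / 0.0235 = 1.794420 / 0.0235
S = 76.4

Shore A = 76.4


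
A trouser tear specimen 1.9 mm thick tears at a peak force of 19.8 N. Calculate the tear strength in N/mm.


Tear strength = force / thickness
= 19.8 / 1.9
= 10.42 N/mm

10.42 N/mm


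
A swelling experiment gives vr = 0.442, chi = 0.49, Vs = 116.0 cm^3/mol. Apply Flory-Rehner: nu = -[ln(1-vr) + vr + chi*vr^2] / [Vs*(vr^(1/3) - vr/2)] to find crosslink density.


ln(1 - vr) = ln(1 - 0.442) = -0.5834
Numerator = -((-0.5834) + 0.442 + 0.49 * 0.442^2) = 0.0457
Denominator = 116.0 * (0.442^(1/3) - 0.442/2) = 62.7260
nu = 0.0457 / 62.7260 = 7.2805e-04 mol/cm^3

7.2805e-04 mol/cm^3


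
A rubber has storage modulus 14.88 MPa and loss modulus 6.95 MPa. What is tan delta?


tan delta = E'' / E'
= 6.95 / 14.88
= 0.4671

tan delta = 0.4671


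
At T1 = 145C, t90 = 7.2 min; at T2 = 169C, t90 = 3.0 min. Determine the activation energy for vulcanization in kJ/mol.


T1 = 418.15 K, T2 = 442.15 K
1/T1 - 1/T2 = 1.2981e-04
ln(t1/t2) = ln(7.2/3.0) = 0.8755
Ea = 8.314 * 0.8755 / 1.2981e-04 = 56071.3679 J/mol
Ea = 56.07 kJ/mol

56.07 kJ/mol


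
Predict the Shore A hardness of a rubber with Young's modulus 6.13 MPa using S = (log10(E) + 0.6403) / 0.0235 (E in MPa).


log10(E) = 0.0235*S - 0.6403  =>  S = (log10(E) + 0.6403) / 0.0235
log10(6.13) = 0.787460
S = (0.787460 + 0.6403) / 0.0235 = 1.427760 / 0.0235
S = 60.8

Shore A = 60.8


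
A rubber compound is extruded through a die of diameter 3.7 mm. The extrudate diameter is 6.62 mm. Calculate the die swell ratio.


Die swell ratio = D_extrudate / D_die
= 6.62 / 3.7
= 1.789

Die swell = 1.789


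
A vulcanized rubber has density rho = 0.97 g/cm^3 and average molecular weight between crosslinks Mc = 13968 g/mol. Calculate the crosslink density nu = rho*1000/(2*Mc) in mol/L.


nu = rho * 1000 / (2 * Mc)
nu = 0.97 * 1000 / (2 * 13968)
nu = 970.0 / 27936
nu = 0.0347 mol/L

0.0347 mol/L


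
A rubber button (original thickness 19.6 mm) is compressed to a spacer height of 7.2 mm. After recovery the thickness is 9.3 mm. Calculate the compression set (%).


CS = (t0 - recovered) / (t0 - ts) * 100
= (19.6 - 9.3) / (19.6 - 7.2) * 100
= 10.3 / 12.4 * 100
= 83.1%

83.1%


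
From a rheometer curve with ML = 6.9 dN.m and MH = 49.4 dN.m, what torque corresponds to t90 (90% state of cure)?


M90 = ML + 0.9 * (MH - ML)
M90 = 6.9 + 0.9 * (49.4 - 6.9)
M90 = 6.9 + 0.9 * 42.5
M90 = 45.15 dN.m

45.15 dN.m


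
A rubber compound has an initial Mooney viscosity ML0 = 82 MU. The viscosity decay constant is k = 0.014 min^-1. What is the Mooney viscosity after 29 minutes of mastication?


ML = ML0 * exp(-k * t)
ML = 82 * exp(-0.014 * 29)
ML = 82 * 0.6663
ML = 54.64 MU

54.64 MU


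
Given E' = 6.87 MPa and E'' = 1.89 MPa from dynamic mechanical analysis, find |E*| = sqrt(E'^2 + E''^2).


|E*| = sqrt(E'^2 + E''^2)
= sqrt(6.87^2 + 1.89^2)
= sqrt(47.1969 + 3.5721)
= 7.125 MPa

7.125 MPa


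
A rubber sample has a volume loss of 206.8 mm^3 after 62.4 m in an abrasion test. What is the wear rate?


Rate = volume_loss / distance
= 206.8 / 62.4
= 3.314 mm^3/m

3.314 mm^3/m


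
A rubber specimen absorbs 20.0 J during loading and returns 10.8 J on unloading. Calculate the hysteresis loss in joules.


Hysteresis loss = loading - unloading
= 20.0 - 10.8
= 9.2 J

9.2 J


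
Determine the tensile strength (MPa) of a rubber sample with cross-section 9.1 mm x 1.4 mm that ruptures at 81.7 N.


Area = width * thickness = 9.1 * 1.4 = 12.74 mm^2
TS = force / area = 81.7 / 12.74 = 6.41 MPa

6.41 MPa


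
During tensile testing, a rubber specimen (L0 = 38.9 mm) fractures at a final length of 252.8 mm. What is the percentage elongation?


Elongation = (Lf - L0) / L0 * 100
= (252.8 - 38.9) / 38.9 * 100
= 213.9 / 38.9 * 100
= 549.9%

549.9%


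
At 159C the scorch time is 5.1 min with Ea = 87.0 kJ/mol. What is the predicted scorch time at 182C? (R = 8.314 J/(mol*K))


Convert temperatures: T1 = 159 + 273.15 = 432.15 K, T2 = 182 + 273.15 = 455.15 K
ts2_new = 5.1 * exp(87000 / 8.314 * (1/455.15 - 1/432.15))
1/T2 - 1/T1 = -1.1693e-04
ts2_new = 1.5 min

1.5 min


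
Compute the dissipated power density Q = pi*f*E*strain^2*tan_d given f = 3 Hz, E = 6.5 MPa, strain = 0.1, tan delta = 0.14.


Q = pi * f * E * strain^2 * tan_d
= pi * 3 * 6.5 * 0.1^2 * 0.14
= pi * 3 * 6.5 * 0.0100 * 0.14
= 0.0858

Q = 0.0858


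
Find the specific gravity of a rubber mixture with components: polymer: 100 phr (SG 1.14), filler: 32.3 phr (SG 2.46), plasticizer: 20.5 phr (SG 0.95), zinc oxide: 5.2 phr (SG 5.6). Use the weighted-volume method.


Sum of weights = 158.0
Volume contributions:
  polymer: 100/1.14 = 87.7193
  filler: 32.3/2.46 = 13.1301
  plasticizer: 20.5/0.95 = 21.5789
  zinc oxide: 5.2/5.6 = 0.9286
Sum of volumes = 123.3569
SG = 158.0 / 123.3569 = 1.281

SG = 1.281


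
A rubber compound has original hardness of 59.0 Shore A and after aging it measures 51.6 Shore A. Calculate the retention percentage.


Retention = aged / original * 100
= 51.6 / 59.0 * 100
= 87.5%

87.5%


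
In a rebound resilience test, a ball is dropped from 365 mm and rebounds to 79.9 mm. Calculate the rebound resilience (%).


Resilience = h_rebound / h_drop * 100
= 79.9 / 365 * 100
= 21.9%

21.9%


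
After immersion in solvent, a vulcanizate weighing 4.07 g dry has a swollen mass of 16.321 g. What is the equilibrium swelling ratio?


Q = W_swollen / W_dry
Q = 16.321 / 4.07
Q = 4.01

Q = 4.01


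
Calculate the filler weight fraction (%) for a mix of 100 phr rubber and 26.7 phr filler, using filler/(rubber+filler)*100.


Filler % = filler / (rubber + filler) * 100
= 26.7 / (100 + 26.7) * 100
= 26.7 / 126.7 * 100
= 21.07%

21.07%


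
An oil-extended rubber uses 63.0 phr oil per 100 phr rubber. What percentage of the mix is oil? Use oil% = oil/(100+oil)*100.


Oil % = oil / (100 + oil) * 100
= 63.0 / (100 + 63.0) * 100
= 63.0 / 163.0 * 100
= 38.65%

38.65%


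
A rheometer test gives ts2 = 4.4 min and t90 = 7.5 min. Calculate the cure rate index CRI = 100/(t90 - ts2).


CRI = 100 / (t90 - ts2)
= 100 / (7.5 - 4.4)
= 100 / 3.1
= 32.26 min^-1

32.26 min^-1


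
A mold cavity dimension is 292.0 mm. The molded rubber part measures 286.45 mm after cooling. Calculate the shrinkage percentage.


Shrinkage = (mold - part) / mold * 100
= (292.0 - 286.45) / 292.0 * 100
= 5.55 / 292.0 * 100
= 1.9%

1.9%


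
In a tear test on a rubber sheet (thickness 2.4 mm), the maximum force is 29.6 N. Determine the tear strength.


Tear strength = force / thickness
= 29.6 / 2.4
= 12.33 N/mm

12.33 N/mm


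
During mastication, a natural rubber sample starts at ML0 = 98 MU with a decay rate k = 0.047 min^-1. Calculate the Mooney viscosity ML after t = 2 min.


ML = ML0 * exp(-k * t)
ML = 98 * exp(-0.047 * 2)
ML = 98 * 0.9103
ML = 89.21 MU

89.21 MU


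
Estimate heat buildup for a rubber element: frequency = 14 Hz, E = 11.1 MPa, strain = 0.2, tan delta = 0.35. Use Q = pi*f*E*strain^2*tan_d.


Q = pi * f * E * strain^2 * tan_d
= pi * 14 * 11.1 * 0.2^2 * 0.35
= pi * 14 * 11.1 * 0.0400 * 0.35
= 6.8348

Q = 6.8348


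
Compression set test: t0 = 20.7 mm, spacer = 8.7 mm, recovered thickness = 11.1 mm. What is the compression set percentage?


CS = (t0 - recovered) / (t0 - ts) * 100
= (20.7 - 11.1) / (20.7 - 8.7) * 100
= 9.6 / 12.0 * 100
= 80.0%

80.0%


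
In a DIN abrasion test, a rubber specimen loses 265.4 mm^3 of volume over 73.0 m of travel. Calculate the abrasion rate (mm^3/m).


Rate = volume_loss / distance
= 265.4 / 73.0
= 3.636 mm^3/m

3.636 mm^3/m


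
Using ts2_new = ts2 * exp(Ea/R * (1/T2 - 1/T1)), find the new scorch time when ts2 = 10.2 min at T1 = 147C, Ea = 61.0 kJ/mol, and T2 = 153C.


Convert temperatures: T1 = 147 + 273.15 = 420.15 K, T2 = 153 + 273.15 = 426.15 K
ts2_new = 10.2 * exp(61000 / 8.314 * (1/426.15 - 1/420.15))
1/T2 - 1/T1 = -3.3511e-05
ts2_new = 7.98 min

7.98 min


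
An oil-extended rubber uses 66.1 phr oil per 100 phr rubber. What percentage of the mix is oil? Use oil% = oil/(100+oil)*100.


Oil % = oil / (100 + oil) * 100
= 66.1 / (100 + 66.1) * 100
= 66.1 / 166.1 * 100
= 39.8%

39.8%


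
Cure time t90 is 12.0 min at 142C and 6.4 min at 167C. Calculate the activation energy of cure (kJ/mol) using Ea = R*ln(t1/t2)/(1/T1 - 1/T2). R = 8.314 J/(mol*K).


T1 = 415.15 K, T2 = 440.15 K
1/T1 - 1/T2 = 1.3682e-04
ln(t1/t2) = ln(12.0/6.4) = 0.6286
Ea = 8.314 * 0.6286 / 1.3682e-04 = 38199.3629 J/mol
Ea = 38.2 kJ/mol

38.2 kJ/mol


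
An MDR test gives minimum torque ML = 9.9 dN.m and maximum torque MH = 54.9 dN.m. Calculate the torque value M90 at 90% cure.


M90 = ML + 0.9 * (MH - ML)
M90 = 9.9 + 0.9 * (54.9 - 9.9)
M90 = 9.9 + 0.9 * 45.0
M90 = 50.4 dN.m

50.4 dN.m


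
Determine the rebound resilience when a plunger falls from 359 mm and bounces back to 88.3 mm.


Resilience = h_rebound / h_drop * 100
= 88.3 / 359 * 100
= 24.6%

24.6%


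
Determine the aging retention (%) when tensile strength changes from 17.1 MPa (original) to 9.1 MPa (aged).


Retention = aged / original * 100
= 9.1 / 17.1 * 100
= 53.2%

53.2%


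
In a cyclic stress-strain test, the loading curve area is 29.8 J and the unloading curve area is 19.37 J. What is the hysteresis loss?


Hysteresis loss = loading - unloading
= 29.8 - 19.37
= 10.43 J

10.43 J


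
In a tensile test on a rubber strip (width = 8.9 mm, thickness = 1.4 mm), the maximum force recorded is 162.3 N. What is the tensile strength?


Area = width * thickness = 8.9 * 1.4 = 12.46 mm^2
TS = force / area = 162.3 / 12.46 = 13.03 MPa

13.03 MPa


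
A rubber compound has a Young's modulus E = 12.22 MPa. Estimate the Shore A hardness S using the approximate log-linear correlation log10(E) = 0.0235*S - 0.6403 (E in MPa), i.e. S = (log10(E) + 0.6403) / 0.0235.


log10(E) = 0.0235*S - 0.6403  =>  S = (log10(E) + 0.6403) / 0.0235
log10(12.22) = 1.087071
S = (1.087071 + 0.6403) / 0.0235 = 1.727371 / 0.0235
S = 73.5

Shore A = 73.5


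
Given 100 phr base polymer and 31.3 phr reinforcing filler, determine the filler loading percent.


Filler % = filler / (rubber + filler) * 100
= 31.3 / (100 + 31.3) * 100
= 31.3 / 131.3 * 100
= 23.84%

23.84%


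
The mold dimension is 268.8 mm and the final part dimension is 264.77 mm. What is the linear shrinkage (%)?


Shrinkage = (mold - part) / mold * 100
= (268.8 - 264.77) / 268.8 * 100
= 4.03 / 268.8 * 100
= 1.5%

1.5%


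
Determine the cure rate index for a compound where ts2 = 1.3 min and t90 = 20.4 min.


CRI = 100 / (t90 - ts2)
= 100 / (20.4 - 1.3)
= 100 / 19.1
= 5.24 min^-1

5.24 min^-1


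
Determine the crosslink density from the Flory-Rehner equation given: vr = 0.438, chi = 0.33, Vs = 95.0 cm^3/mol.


ln(1 - vr) = ln(1 - 0.438) = -0.5763
Numerator = -((-0.5763) + 0.438 + 0.33 * 0.438^2) = 0.0749
Denominator = 95.0 * (0.438^(1/3) - 0.438/2) = 51.3415
nu = 0.0749 / 51.3415 = 0.0015 mol/cm^3

0.0015 mol/cm^3


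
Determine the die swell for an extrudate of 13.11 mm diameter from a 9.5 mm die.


Die swell ratio = D_extrudate / D_die
= 13.11 / 9.5
= 1.38

Die swell = 1.38


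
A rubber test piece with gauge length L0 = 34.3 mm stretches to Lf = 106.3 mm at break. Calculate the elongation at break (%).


Elongation = (Lf - L0) / L0 * 100
= (106.3 - 34.3) / 34.3 * 100
= 72.0 / 34.3 * 100
= 209.9%

209.9%


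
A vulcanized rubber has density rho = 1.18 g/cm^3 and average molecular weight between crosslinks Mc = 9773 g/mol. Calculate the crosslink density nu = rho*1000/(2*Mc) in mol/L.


nu = rho * 1000 / (2 * Mc)
nu = 1.18 * 1000 / (2 * 9773)
nu = 1180.0 / 19546
nu = 0.0604 mol/L

0.0604 mol/L


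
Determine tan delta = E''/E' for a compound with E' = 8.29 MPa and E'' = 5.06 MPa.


tan delta = E'' / E'
= 5.06 / 8.29
= 0.6104

tan delta = 0.6104


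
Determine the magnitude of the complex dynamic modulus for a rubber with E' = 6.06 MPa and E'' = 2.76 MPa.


|E*| = sqrt(E'^2 + E''^2)
= sqrt(6.06^2 + 2.76^2)
= sqrt(36.7236 + 7.6176)
= 6.659 MPa

6.659 MPa


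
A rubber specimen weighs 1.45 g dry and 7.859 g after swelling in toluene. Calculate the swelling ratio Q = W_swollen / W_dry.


Q = W_swollen / W_dry
Q = 7.859 / 1.45
Q = 5.42

Q = 5.42


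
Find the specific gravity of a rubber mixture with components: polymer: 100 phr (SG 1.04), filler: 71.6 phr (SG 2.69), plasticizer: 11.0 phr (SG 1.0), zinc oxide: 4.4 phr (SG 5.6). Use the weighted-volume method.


Sum of weights = 187.0
Volume contributions:
  polymer: 100/1.04 = 96.1538
  filler: 71.6/2.69 = 26.6171
  plasticizer: 11.0/1.0 = 11.0000
  zinc oxide: 4.4/5.6 = 0.7857
Sum of volumes = 134.5567
SG = 187.0 / 134.5567 = 1.39

SG = 1.39


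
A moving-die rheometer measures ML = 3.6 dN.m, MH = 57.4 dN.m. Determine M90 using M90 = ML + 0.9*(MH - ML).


M90 = ML + 0.9 * (MH - ML)
M90 = 3.6 + 0.9 * (57.4 - 3.6)
M90 = 3.6 + 0.9 * 53.8
M90 = 52.02 dN.m

52.02 dN.m


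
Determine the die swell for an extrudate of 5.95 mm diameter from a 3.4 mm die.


Die swell ratio = D_extrudate / D_die
= 5.95 / 3.4
= 1.75

Die swell = 1.75


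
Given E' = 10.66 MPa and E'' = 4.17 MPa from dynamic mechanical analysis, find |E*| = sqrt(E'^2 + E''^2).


|E*| = sqrt(E'^2 + E''^2)
= sqrt(10.66^2 + 4.17^2)
= sqrt(113.6356 + 17.3889)
= 11.447 MPa

11.447 MPa


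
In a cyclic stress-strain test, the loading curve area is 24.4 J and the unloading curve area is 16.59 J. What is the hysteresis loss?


Hysteresis loss = loading - unloading
= 24.4 - 16.59
= 7.81 J

7.81 J


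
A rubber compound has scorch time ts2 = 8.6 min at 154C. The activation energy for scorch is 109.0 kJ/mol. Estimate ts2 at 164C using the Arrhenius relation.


Convert temperatures: T1 = 154 + 273.15 = 427.15 K, T2 = 164 + 273.15 = 437.15 K
ts2_new = 8.6 * exp(109000 / 8.314 * (1/437.15 - 1/427.15))
1/T2 - 1/T1 = -5.3554e-05
ts2_new = 4.26 min

4.26 min


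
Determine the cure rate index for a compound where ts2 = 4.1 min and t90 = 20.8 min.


CRI = 100 / (t90 - ts2)
= 100 / (20.8 - 4.1)
= 100 / 16.7
= 5.99 min^-1

5.99 min^-1


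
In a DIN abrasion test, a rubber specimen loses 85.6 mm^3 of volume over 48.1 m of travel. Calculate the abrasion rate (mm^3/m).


Rate = volume_loss / distance
= 85.6 / 48.1
= 1.78 mm^3/m

1.78 mm^3/m


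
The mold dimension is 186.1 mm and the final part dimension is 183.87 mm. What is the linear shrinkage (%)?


Shrinkage = (mold - part) / mold * 100
= (186.1 - 183.87) / 186.1 * 100
= 2.23 / 186.1 * 100
= 1.2%

1.2%


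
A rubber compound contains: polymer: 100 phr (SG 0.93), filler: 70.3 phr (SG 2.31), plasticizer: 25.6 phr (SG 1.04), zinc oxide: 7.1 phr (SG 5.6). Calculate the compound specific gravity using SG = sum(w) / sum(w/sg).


Sum of weights = 203.0
Volume contributions:
  polymer: 100/0.93 = 107.5269
  filler: 70.3/2.31 = 30.4329
  plasticizer: 25.6/1.04 = 24.6154
  zinc oxide: 7.1/5.6 = 1.2679
Sum of volumes = 163.8430
SG = 203.0 / 163.8430 = 1.239

SG = 1.239


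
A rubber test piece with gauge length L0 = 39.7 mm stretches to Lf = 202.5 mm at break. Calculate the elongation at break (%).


Elongation = (Lf - L0) / L0 * 100
= (202.5 - 39.7) / 39.7 * 100
= 162.8 / 39.7 * 100
= 410.1%

410.1%


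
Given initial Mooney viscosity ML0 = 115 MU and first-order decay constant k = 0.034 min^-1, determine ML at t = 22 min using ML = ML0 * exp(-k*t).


ML = ML0 * exp(-k * t)
ML = 115 * exp(-0.034 * 22)
ML = 115 * 0.4733
ML = 54.43 MU

54.43 MU


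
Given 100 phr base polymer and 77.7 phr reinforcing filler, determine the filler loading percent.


Filler % = filler / (rubber + filler) * 100
= 77.7 / (100 + 77.7) * 100
= 77.7 / 177.7 * 100
= 43.73%

43.73%


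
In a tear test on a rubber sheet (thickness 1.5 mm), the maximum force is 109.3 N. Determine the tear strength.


Tear strength = force / thickness
= 109.3 / 1.5
= 72.87 N/mm

72.87 N/mm


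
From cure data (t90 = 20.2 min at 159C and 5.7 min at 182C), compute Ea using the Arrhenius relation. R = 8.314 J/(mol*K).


T1 = 432.15 K, T2 = 455.15 K
1/T1 - 1/T2 = 1.1693e-04
ln(t1/t2) = ln(20.2/5.7) = 1.2652
Ea = 8.314 * 1.2652 / 1.1693e-04 = 89957.2295 J/mol
Ea = 89.96 kJ/mol

89.96 kJ/mol


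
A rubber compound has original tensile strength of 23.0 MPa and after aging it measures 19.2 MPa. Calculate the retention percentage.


Retention = aged / original * 100
= 19.2 / 23.0 * 100
= 83.5%

83.5%


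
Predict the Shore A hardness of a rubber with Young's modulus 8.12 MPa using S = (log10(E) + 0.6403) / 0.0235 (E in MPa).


log10(E) = 0.0235*S - 0.6403  =>  S = (log10(E) + 0.6403) / 0.0235
log10(8.12) = 0.909556
S = (0.909556 + 0.6403) / 0.0235 = 1.549856 / 0.0235
S = 66.0

Shore A = 66.0


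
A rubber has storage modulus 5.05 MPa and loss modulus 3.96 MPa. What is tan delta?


tan delta = E'' / E'
= 3.96 / 5.05
= 0.7842

tan delta = 0.7842


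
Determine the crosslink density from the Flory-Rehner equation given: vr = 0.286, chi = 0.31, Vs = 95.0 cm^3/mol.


ln(1 - vr) = ln(1 - 0.286) = -0.3369
Numerator = -((-0.3369) + 0.286 + 0.31 * 0.286^2) = 0.0255
Denominator = 95.0 * (0.286^(1/3) - 0.286/2) = 49.0061
nu = 0.0255 / 49.0061 = 5.2066e-04 mol/cm^3

5.2066e-04 mol/cm^3


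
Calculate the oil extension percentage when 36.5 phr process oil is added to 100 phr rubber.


Oil % = oil / (100 + oil) * 100
= 36.5 / (100 + 36.5) * 100
= 36.5 / 136.5 * 100
= 26.74%

26.74%


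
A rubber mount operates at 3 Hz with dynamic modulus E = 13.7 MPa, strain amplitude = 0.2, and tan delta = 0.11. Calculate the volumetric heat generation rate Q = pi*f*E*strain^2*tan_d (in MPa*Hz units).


Q = pi * f * E * strain^2 * tan_d
= pi * 3 * 13.7 * 0.2^2 * 0.11
= pi * 3 * 13.7 * 0.0400 * 0.11
= 0.5681

Q = 0.5681


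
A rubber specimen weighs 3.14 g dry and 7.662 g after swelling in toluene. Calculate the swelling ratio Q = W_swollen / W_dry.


Q = W_swollen / W_dry
Q = 7.662 / 3.14
Q = 2.44

Q = 2.44


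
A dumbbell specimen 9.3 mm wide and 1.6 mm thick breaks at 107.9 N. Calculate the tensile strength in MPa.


Area = width * thickness = 9.3 * 1.6 = 14.88 mm^2
TS = force / area = 107.9 / 14.88 = 7.25 MPa

7.25 MPa


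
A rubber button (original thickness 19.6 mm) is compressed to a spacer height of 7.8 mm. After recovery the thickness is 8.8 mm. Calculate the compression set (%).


CS = (t0 - recovered) / (t0 - ts) * 100
= (19.6 - 8.8) / (19.6 - 7.8) * 100
= 10.8 / 11.8 * 100
= 91.5%

91.5%


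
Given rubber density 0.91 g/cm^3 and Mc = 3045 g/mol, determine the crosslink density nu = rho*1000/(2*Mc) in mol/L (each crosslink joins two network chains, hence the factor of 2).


nu = rho * 1000 / (2 * Mc)
nu = 0.91 * 1000 / (2 * 3045)
nu = 910.0 / 6090
nu = 0.1494 mol/L

0.1494 mol/L


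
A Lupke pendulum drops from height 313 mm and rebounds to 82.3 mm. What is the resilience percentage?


Resilience = h_rebound / h_drop * 100
= 82.3 / 313 * 100
= 26.3%

26.3%


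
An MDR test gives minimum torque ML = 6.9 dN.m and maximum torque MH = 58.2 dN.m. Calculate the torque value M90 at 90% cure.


M90 = ML + 0.9 * (MH - ML)
M90 = 6.9 + 0.9 * (58.2 - 6.9)
M90 = 6.9 + 0.9 * 51.3
M90 = 53.07 dN.m

53.07 dN.m


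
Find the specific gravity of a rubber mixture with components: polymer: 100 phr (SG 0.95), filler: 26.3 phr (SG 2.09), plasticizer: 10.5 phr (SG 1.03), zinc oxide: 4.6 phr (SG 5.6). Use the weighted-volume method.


Sum of weights = 141.4
Volume contributions:
  polymer: 100/0.95 = 105.2632
  filler: 26.3/2.09 = 12.5837
  plasticizer: 10.5/1.03 = 10.1942
  zinc oxide: 4.6/5.6 = 0.8214
Sum of volumes = 128.8625
SG = 141.4 / 128.8625 = 1.097

SG = 1.097


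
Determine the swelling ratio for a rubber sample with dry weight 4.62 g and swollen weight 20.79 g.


Q = W_swollen / W_dry
Q = 20.79 / 4.62
Q = 4.5

Q = 4.5


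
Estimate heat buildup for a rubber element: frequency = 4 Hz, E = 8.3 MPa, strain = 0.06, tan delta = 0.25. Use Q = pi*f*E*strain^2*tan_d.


Q = pi * f * E * strain^2 * tan_d
= pi * 4 * 8.3 * 0.06^2 * 0.25
= pi * 4 * 8.3 * 0.0036 * 0.25
= 0.0939

Q = 0.0939


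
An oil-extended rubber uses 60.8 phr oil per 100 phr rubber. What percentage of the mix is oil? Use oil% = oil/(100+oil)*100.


Oil % = oil / (100 + oil) * 100
= 60.8 / (100 + 60.8) * 100
= 60.8 / 160.8 * 100
= 37.81%

37.81%


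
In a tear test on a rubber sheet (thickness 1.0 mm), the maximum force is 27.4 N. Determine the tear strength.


Tear strength = force / thickness
= 27.4 / 1.0
= 27.4 N/mm

27.4 N/mm


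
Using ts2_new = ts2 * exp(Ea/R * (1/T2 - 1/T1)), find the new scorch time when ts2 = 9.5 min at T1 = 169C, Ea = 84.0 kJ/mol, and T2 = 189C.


Convert temperatures: T1 = 169 + 273.15 = 442.15 K, T2 = 189 + 273.15 = 462.15 K
ts2_new = 9.5 * exp(84000 / 8.314 * (1/462.15 - 1/442.15))
1/T2 - 1/T1 = -9.7876e-05
ts2_new = 3.53 min

3.53 min


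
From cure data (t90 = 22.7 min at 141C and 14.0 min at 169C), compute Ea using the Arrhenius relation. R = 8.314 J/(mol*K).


T1 = 414.15 K, T2 = 442.15 K
1/T1 - 1/T2 = 1.5291e-04
ln(t1/t2) = ln(22.7/14.0) = 0.4833
Ea = 8.314 * 0.4833 / 1.5291e-04 = 26278.6411 J/mol
Ea = 26.28 kJ/mol

26.28 kJ/mol


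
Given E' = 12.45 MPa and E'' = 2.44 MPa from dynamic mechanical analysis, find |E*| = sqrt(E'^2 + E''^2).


|E*| = sqrt(E'^2 + E''^2)
= sqrt(12.45^2 + 2.44^2)
= sqrt(155.0025 + 5.9536)
= 12.687 MPa

12.687 MPa


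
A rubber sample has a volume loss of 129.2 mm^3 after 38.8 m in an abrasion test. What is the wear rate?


Rate = volume_loss / distance
= 129.2 / 38.8
= 3.33 mm^3/m

3.33 mm^3/m


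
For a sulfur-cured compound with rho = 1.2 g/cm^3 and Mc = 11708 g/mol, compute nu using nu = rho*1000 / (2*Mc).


nu = rho * 1000 / (2 * Mc)
nu = 1.2 * 1000 / (2 * 11708)
nu = 1200.0 / 23416
nu = 0.0512 mol/L

0.0512 mol/L


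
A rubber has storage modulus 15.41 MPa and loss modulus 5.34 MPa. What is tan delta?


tan delta = E'' / E'
= 5.34 / 15.41
= 0.3465

tan delta = 0.3465


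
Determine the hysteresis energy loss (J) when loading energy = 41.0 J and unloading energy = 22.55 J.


Hysteresis loss = loading - unloading
= 41.0 - 22.55
= 18.45 J

18.45 J


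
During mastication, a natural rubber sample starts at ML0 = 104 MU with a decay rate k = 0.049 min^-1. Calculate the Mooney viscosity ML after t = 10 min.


ML = ML0 * exp(-k * t)
ML = 104 * exp(-0.049 * 10)
ML = 104 * 0.6126
ML = 63.71 MU

63.71 MU
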